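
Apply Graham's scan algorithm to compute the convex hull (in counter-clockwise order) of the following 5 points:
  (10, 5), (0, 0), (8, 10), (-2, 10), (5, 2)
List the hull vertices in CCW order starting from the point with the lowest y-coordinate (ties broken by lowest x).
Hull (CCW) = [(0, 0), (5, 2), (10, 5), (8, 10), (-2, 10)]

Graham scan procedure:
  1. Find the pivot p₀ = point with lowest y (tie → lowest x): (0, 0).
  2. Sort the remaining points by polar angle around p₀.
  3. Walk through sorted points, maintaining a stack; pop the top while the last three entries make a non-left turn (cross product ≤ 0).
  4. Final stack is the convex hull in CCW order: (0, 0), (5, 2), (10, 5), (8, 10), (-2, 10).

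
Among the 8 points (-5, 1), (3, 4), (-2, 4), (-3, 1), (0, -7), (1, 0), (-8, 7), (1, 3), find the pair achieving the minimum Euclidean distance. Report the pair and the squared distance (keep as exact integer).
Pair = ((-5, 1), (-3, 1)); squared distance = 4

Compute all C(8, 2) = 28 pairwise squared distances (x_i − x_j)² + (y_i − y_j)². The minimum is 4, attained by the pair ((-5, 1), (-3, 1)).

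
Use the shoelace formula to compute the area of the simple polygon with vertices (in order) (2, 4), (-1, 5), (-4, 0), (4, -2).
Area = 31

Shoelace formula: Area = (1/2) |Σ_i (x_i · y_{i+1} − x_{i+1} · y_i)| (indices mod n). Compute each cross term:
  (2)(5) − (-1)(4) = 14
  (-1)(0) − (-4)(5) = 20
  (-4)(-2) − (4)(0) = 8
  (4)(4) − (2)(-2) = 20
Sum = 62, so (signed) Area = 62/2 = 31, |Area| = 31.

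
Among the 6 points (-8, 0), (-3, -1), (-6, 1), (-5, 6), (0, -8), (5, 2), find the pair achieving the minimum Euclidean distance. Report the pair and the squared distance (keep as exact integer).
Pair = ((-8, 0), (-6, 1)); squared distance = 5

Compute all C(6, 2) = 15 pairwise squared distances (x_i − x_j)² + (y_i − y_j)². The minimum is 5, attained by the pair ((-8, 0), (-6, 1)).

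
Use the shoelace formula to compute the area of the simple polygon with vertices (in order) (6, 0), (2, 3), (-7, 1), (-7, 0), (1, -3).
Area = 87/2

Shoelace formula: Area = (1/2) |Σ_i (x_i · y_{i+1} − x_{i+1} · y_i)| (indices mod n). Compute each cross term:
  (6)(3) − (2)(0) = 18
  (2)(1) − (-7)(3) = 23
  (-7)(0) − (-7)(1) = 7
  (-7)(-3) − (1)(0) = 21
  (1)(0) − (6)(-3) = 18
Sum = 87, so (signed) Area = 87/2 = 87/2, |Area| = 87/2.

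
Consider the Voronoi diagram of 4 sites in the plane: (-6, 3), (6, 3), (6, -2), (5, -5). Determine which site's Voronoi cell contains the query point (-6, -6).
Nearest site = (-6, 3)

The Voronoi cell of site s contains exactly those query points closer to s than to any other site. Compute squared distances from q = (-6, -6) to each site:
  (-6 − -6)² + (3 − -6)² = 81
  (5 − -6)² + (-5 − -6)² = 122
  (6 − -6)² + (-2 − -6)² = 160
  (6 − -6)² + (3 − -6)² = 225
Minimum is attained by (-6, 3), so q lies in its Voronoi cell.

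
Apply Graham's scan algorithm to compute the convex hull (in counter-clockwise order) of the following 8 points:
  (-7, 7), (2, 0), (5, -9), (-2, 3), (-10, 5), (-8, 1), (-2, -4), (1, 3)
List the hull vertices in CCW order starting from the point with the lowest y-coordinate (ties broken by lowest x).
Hull (CCW) = [(5, -9), (1, 3), (-7, 7), (-10, 5), (-8, 1), (-2, -4)]

Graham scan procedure:
  1. Find the pivot p₀ = point with lowest y (tie → lowest x): (5, -9).
  2. Sort the remaining points by polar angle around p₀.
  3. Walk through sorted points, maintaining a stack; pop the top while the last three entries make a non-left turn (cross product ≤ 0).
  4. Final stack is the convex hull in CCW order: (5, -9), (1, 3), (-7, 7), (-10, 5), (-8, 1), (-2, -4).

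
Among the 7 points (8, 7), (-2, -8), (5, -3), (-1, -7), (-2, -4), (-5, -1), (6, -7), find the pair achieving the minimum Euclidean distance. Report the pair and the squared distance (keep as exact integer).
Pair = ((-2, -8), (-1, -7)); squared distance = 2

Compute all C(7, 2) = 21 pairwise squared distances (x_i − x_j)² + (y_i − y_j)². The minimum is 2, attained by the pair ((-2, -8), (-1, -7)).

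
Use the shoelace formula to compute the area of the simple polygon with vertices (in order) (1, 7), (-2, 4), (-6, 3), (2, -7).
Area = 93/2

Shoelace formula: Area = (1/2) |Σ_i (x_i · y_{i+1} − x_{i+1} · y_i)| (indices mod n). Compute each cross term:
  (1)(4) − (-2)(7) = 18
  (-2)(3) − (-6)(4) = 18
  (-6)(-7) − (2)(3) = 36
  (2)(7) − (1)(-7) = 21
Sum = 93, so (signed) Area = 93/2 = 93/2, |Area| = 93/2.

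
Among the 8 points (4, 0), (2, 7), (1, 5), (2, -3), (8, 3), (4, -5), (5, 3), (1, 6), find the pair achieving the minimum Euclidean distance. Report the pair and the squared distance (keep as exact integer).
Pair = ((1, 5), (1, 6)); squared distance = 1

Compute all C(8, 2) = 28 pairwise squared distances (x_i − x_j)² + (y_i − y_j)². The minimum is 1, attained by the pair ((1, 5), (1, 6)).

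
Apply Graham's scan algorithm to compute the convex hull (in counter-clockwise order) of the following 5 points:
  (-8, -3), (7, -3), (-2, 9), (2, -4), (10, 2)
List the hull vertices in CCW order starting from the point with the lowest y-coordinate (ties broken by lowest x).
Hull (CCW) = [(2, -4), (7, -3), (10, 2), (-2, 9), (-8, -3)]

Graham scan procedure:
  1. Find the pivot p₀ = point with lowest y (tie → lowest x): (2, -4).
  2. Sort the remaining points by polar angle around p₀.
  3. Walk through sorted points, maintaining a stack; pop the top while the last three entries make a non-left turn (cross product ≤ 0).
  4. Final stack is the convex hull in CCW order: (2, -4), (7, -3), (10, 2), (-2, 9), (-8, -3).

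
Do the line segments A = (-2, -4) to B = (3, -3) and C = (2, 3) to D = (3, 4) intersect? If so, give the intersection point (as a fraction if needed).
No (intersection of containing lines falls outside at least one segment)

Parametrize and solve: t = -3/4, s = -31/4. At least one of these is outside [0, 1], so the segments do not intersect.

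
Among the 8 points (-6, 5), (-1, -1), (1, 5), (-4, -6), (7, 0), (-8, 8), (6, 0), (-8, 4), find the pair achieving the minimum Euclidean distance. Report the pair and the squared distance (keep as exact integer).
Pair = ((7, 0), (6, 0)); squared distance = 1

Compute all C(8, 2) = 28 pairwise squared distances (x_i − x_j)² + (y_i − y_j)². The minimum is 1, attained by the pair ((7, 0), (6, 0)).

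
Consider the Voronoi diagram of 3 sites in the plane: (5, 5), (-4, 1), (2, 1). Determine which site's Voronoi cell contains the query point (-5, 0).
Nearest site = (-4, 1)

The Voronoi cell of site s contains exactly those query points closer to s than to any other site. Compute squared distances from q = (-5, 0) to each site:
  (-4 − -5)² + (1 − 0)² = 2
  (2 − -5)² + (1 − 0)² = 50
  (5 − -5)² + (5 − 0)² = 125
Minimum is attained by (-4, 1), so q lies in its Voronoi cell.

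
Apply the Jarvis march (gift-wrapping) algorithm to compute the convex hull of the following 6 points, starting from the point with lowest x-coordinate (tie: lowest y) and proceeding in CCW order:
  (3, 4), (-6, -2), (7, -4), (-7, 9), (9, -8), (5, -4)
Hull (CCW) = [(-7, 9), (-6, -2), (9, -8), (3, 4)]

Jarvis march: at each step, from the current hull vertex p, select the next vertex q as the point such that every other point lies strictly to the left of (or on) the directed line p → q. (Equivalently: for every other point r, the cross product (q − p) × (r − p) ≥ 0.)
Starting point (lowest x, tie lowest y): (-7, 9). Wrap until returning to start. Resulting hull: (-7, 9), (-6, -2), (9, -8), (3, 4).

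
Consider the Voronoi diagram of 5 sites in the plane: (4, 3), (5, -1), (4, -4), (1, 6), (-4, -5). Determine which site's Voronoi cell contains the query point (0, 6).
Nearest site = (1, 6)

The Voronoi cell of site s contains exactly those query points closer to s than to any other site. Compute squared distances from q = (0, 6) to each site:
  (1 − 0)² + (6 − 6)² = 1
  (4 − 0)² + (3 − 6)² = 25
  (5 − 0)² + (-1 − 6)² = 74
  (4 − 0)² + (-4 − 6)² = 116
  (-4 − 0)² + (-5 − 6)² = 137
Minimum is attained by (1, 6), so q lies in its Voronoi cell.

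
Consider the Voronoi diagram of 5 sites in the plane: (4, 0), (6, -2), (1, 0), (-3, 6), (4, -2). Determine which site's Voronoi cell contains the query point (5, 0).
Nearest site = (4, 0)

The Voronoi cell of site s contains exactly those query points closer to s than to any other site. Compute squared distances from q = (5, 0) to each site:
  (4 − 5)² + (0 − 0)² = 1
  (4 − 5)² + (-2 − 0)² = 5
  (6 − 5)² + (-2 − 0)² = 5
  (1 − 5)² + (0 − 0)² = 16
  (-3 − 5)² + (6 − 0)² = 100
Minimum is attained by (4, 0), so q lies in its Voronoi cell.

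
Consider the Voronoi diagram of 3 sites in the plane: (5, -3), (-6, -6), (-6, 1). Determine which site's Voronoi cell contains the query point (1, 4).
Nearest site = (-6, 1)

The Voronoi cell of site s contains exactly those query points closer to s than to any other site. Compute squared distances from q = (1, 4) to each site:
  (-6 − 1)² + (1 − 4)² = 58
  (5 − 1)² + (-3 − 4)² = 65
  (-6 − 1)² + (-6 − 4)² = 149
Minimum is attained by (-6, 1), so q lies in its Voronoi cell.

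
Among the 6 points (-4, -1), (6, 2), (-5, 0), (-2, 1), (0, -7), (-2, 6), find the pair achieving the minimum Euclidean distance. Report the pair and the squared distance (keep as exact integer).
Pair = ((-4, -1), (-5, 0)); squared distance = 2

Compute all C(6, 2) = 15 pairwise squared distances (x_i − x_j)² + (y_i − y_j)². The minimum is 2, attained by the pair ((-4, -1), (-5, 0)).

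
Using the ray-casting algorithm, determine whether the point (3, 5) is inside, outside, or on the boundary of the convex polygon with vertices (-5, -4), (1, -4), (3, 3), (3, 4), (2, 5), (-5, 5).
The point (3, 5) lies strictly outside the polygon

Cast a horizontal ray to the right from the query point and count how many polygon edges it crosses (each edge strictly once or zero times, handled with the usual half-open convention). 
Parity of crossings → even ⇒ outside.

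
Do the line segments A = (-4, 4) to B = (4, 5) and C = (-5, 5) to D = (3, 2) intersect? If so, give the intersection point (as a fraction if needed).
Yes; intersection at (-11/4, 133/32) (t = 5/32 on AB, s = 9/32 on CD)

Parametrize AB as A + t(B − A) = (-4 + 8 t, 4 + 1 t) and CD as C + s(D − C) = (-5 + 8 s, 5 + -3 s). Solve the linear system for (t, s). Determinant = 32 ≠ 0, so a unique intersection of the containing lines exists. Solution: t = 5/32, s = 9/32 — both in [0, 1], so the segments cross. Intersection point: (-11/4, 133/32).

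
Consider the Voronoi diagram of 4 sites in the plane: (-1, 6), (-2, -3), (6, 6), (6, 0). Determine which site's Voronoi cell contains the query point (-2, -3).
Nearest site = (-2, -3)

The Voronoi cell of site s contains exactly those query points closer to s than to any other site. Compute squared distances from q = (-2, -3) to each site:
  (-2 − -2)² + (-3 − -3)² = 0
  (6 − -2)² + (0 − -3)² = 73
  (-1 − -2)² + (6 − -3)² = 82
  (6 − -2)² + (6 − -3)² = 145
Minimum is attained by (-2, -3), so q lies in its Voronoi cell.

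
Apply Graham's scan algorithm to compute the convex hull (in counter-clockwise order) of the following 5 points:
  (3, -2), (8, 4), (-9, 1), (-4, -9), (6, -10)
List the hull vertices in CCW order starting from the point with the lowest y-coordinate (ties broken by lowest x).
Hull (CCW) = [(6, -10), (8, 4), (-9, 1), (-4, -9)]

Graham scan procedure:
  1. Find the pivot p₀ = point with lowest y (tie → lowest x): (6, -10).
  2. Sort the remaining points by polar angle around p₀.
  3. Walk through sorted points, maintaining a stack; pop the top while the last three entries make a non-left turn (cross product ≤ 0).
  4. Final stack is the convex hull in CCW order: (6, -10), (8, 4), (-9, 1), (-4, -9).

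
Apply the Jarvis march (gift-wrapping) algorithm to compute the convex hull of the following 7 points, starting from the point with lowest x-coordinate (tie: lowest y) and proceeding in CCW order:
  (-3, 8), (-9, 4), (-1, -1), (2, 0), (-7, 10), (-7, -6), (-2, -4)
Hull (CCW) = [(-9, 4), (-7, -6), (-2, -4), (2, 0), (-3, 8), (-7, 10)]

Jarvis march: at each step, from the current hull vertex p, select the next vertex q as the point such that every other point lies strictly to the left of (or on) the directed line p → q. (Equivalently: for every other point r, the cross product (q − p) × (r − p) ≥ 0.)
Starting point (lowest x, tie lowest y): (-9, 4). Wrap until returning to start. Resulting hull: (-9, 4), (-7, -6), (-2, -4), (2, 0), (-3, 8), (-7, 10).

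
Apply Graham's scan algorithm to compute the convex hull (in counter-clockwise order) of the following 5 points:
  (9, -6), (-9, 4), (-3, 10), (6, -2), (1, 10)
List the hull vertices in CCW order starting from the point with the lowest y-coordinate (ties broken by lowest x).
Hull (CCW) = [(9, -6), (1, 10), (-3, 10), (-9, 4)]

Graham scan procedure:
  1. Find the pivot p₀ = point with lowest y (tie → lowest x): (9, -6).
  2. Sort the remaining points by polar angle around p₀.
  3. Walk through sorted points, maintaining a stack; pop the top while the last three entries make a non-left turn (cross product ≤ 0).
  4. Final stack is the convex hull in CCW order: (9, -6), (1, 10), (-3, 10), (-9, 4).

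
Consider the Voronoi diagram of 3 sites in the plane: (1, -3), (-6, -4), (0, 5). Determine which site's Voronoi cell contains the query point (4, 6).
Nearest site = (0, 5)

The Voronoi cell of site s contains exactly those query points closer to s than to any other site. Compute squared distances from q = (4, 6) to each site:
  (0 − 4)² + (5 − 6)² = 17
  (1 − 4)² + (-3 − 6)² = 90
  (-6 − 4)² + (-4 − 6)² = 200
Minimum is attained by (0, 5), so q lies in its Voronoi cell.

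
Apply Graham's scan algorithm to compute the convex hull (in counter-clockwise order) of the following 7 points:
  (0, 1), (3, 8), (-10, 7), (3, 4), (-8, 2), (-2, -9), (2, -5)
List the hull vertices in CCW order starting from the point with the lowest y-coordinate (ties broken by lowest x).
Hull (CCW) = [(-2, -9), (2, -5), (3, 4), (3, 8), (-10, 7), (-8, 2)]

Graham scan procedure:
  1. Find the pivot p₀ = point with lowest y (tie → lowest x): (-2, -9).
  2. Sort the remaining points by polar angle around p₀.
  3. Walk through sorted points, maintaining a stack; pop the top while the last three entries make a non-left turn (cross product ≤ 0).
  4. Final stack is the convex hull in CCW order: (-2, -9), (2, -5), (3, 4), (3, 8), (-10, 7), (-8, 2).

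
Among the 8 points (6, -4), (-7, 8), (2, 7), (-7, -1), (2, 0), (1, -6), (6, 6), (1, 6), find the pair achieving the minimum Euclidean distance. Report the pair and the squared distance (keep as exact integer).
Pair = ((2, 7), (1, 6)); squared distance = 2

Compute all C(8, 2) = 28 pairwise squared distances (x_i − x_j)² + (y_i − y_j)². The minimum is 2, attained by the pair ((2, 7), (1, 6)).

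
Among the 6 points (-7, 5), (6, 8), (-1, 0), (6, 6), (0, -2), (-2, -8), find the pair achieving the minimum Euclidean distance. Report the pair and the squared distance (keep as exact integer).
Pair = ((6, 8), (6, 6)); squared distance = 4

Compute all C(6, 2) = 15 pairwise squared distances (x_i − x_j)² + (y_i − y_j)². The minimum is 4, attained by the pair ((6, 8), (6, 6)).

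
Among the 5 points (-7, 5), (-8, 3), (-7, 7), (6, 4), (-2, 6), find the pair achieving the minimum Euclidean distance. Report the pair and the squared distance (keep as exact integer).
Pair = ((-7, 5), (-7, 7)); squared distance = 4

Compute all C(5, 2) = 10 pairwise squared distances (x_i − x_j)² + (y_i − y_j)². The minimum is 4, attained by the pair ((-7, 5), (-7, 7)).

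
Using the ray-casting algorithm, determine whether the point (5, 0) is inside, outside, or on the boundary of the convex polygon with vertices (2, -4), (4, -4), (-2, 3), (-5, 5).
The point (5, 0) lies strictly outside the polygon

Cast a horizontal ray to the right from the query point and count how many polygon edges it crosses (each edge strictly once or zero times, handled with the usual half-open convention). 
Parity of crossings → even ⇒ outside.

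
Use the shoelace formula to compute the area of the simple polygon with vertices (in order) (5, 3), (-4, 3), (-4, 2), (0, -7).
Area = 47

Shoelace formula: Area = (1/2) |Σ_i (x_i · y_{i+1} − x_{i+1} · y_i)| (indices mod n). Compute each cross term:
  (5)(3) − (-4)(3) = 27
  (-4)(2) − (-4)(3) = 4
  (-4)(-7) − (0)(2) = 28
  (0)(3) − (5)(-7) = 35
Sum = 94, so (signed) Area = 94/2 = 47, |Area| = 47.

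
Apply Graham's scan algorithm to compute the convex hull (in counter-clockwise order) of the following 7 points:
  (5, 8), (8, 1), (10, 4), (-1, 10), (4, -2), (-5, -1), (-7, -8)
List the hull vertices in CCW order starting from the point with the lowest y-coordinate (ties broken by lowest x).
Hull (CCW) = [(-7, -8), (4, -2), (8, 1), (10, 4), (5, 8), (-1, 10), (-5, -1)]

Graham scan procedure:
  1. Find the pivot p₀ = point with lowest y (tie → lowest x): (-7, -8).
  2. Sort the remaining points by polar angle around p₀.
  3. Walk through sorted points, maintaining a stack; pop the top while the last three entries make a non-left turn (cross product ≤ 0).
  4. Final stack is the convex hull in CCW order: (-7, -8), (4, -2), (8, 1), (10, 4), (5, 8), (-1, 10), (-5, -1).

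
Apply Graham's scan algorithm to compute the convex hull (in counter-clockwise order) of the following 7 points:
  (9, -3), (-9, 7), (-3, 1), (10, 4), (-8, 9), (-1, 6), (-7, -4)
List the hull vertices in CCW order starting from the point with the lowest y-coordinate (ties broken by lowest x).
Hull (CCW) = [(-7, -4), (9, -3), (10, 4), (-8, 9), (-9, 7)]

Graham scan procedure:
  1. Find the pivot p₀ = point with lowest y (tie → lowest x): (-7, -4).
  2. Sort the remaining points by polar angle around p₀.
  3. Walk through sorted points, maintaining a stack; pop the top while the last three entries make a non-left turn (cross product ≤ 0).
  4. Final stack is the convex hull in CCW order: (-7, -4), (9, -3), (10, 4), (-8, 9), (-9, 7).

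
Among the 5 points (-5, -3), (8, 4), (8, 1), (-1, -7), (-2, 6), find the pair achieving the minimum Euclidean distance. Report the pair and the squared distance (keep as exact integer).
Pair = ((8, 4), (8, 1)); squared distance = 9

Compute all C(5, 2) = 10 pairwise squared distances (x_i − x_j)² + (y_i − y_j)². The minimum is 9, attained by the pair ((8, 4), (8, 1)).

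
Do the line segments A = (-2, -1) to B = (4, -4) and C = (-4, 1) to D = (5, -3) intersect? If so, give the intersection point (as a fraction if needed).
No (intersection of containing lines falls outside at least one segment)

Parametrize and solve: t = -10/3, s = -2. At least one of these is outside [0, 1], so the segments do not intersect.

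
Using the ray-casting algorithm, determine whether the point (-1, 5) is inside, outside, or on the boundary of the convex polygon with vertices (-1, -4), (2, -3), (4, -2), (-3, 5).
The point (-1, 5) lies strictly outside the polygon

Cast a horizontal ray to the right from the query point and count how many polygon edges it crosses (each edge strictly once or zero times, handled with the usual half-open convention). 
Parity of crossings → even ⇒ outside.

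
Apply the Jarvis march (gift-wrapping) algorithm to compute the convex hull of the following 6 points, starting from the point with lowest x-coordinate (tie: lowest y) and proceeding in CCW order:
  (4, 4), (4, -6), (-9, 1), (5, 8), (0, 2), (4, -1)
Hull (CCW) = [(-9, 1), (4, -6), (5, 8)]

Jarvis march: at each step, from the current hull vertex p, select the next vertex q as the point such that every other point lies strictly to the left of (or on) the directed line p → q. (Equivalently: for every other point r, the cross product (q − p) × (r − p) ≥ 0.)
Starting point (lowest x, tie lowest y): (-9, 1). Wrap until returning to start. Resulting hull: (-9, 1), (4, -6), (5, 8).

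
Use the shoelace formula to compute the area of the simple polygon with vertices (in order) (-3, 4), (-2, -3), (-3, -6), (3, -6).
Area = 25

Shoelace formula: Area = (1/2) |Σ_i (x_i · y_{i+1} − x_{i+1} · y_i)| (indices mod n). Compute each cross term:
  (-3)(-3) − (-2)(4) = 17
  (-2)(-6) − (-3)(-3) = 3
  (-3)(-6) − (3)(-6) = 36
  (3)(4) − (-3)(-6) = -6
Sum = 50, so (signed) Area = 50/2 = 25, |Area| = 25.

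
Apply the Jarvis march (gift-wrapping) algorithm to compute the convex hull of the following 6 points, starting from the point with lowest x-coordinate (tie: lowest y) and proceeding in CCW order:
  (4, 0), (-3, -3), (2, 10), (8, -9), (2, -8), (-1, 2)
Hull (CCW) = [(-3, -3), (2, -8), (8, -9), (2, 10)]

Jarvis march: at each step, from the current hull vertex p, select the next vertex q as the point such that every other point lies strictly to the left of (or on) the directed line p → q. (Equivalently: for every other point r, the cross product (q − p) × (r − p) ≥ 0.)
Starting point (lowest x, tie lowest y): (-3, -3). Wrap until returning to start. Resulting hull: (-3, -3), (2, -8), (8, -9), (2, 10).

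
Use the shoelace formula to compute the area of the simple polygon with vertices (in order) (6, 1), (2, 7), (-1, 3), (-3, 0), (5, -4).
Area = 103/2

Shoelace formula: Area = (1/2) |Σ_i (x_i · y_{i+1} − x_{i+1} · y_i)| (indices mod n). Compute each cross term:
  (6)(7) − (2)(1) = 40
  (2)(3) − (-1)(7) = 13
  (-1)(0) − (-3)(3) = 9
  (-3)(-4) − (5)(0) = 12
  (5)(1) − (6)(-4) = 29
Sum = 103, so (signed) Area = 103/2 = 103/2, |Area| = 103/2.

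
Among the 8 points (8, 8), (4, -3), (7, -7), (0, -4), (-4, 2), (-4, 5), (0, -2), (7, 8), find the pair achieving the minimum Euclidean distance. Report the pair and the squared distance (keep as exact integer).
Pair = ((8, 8), (7, 8)); squared distance = 1

Compute all C(8, 2) = 28 pairwise squared distances (x_i − x_j)² + (y_i − y_j)². The minimum is 1, attained by the pair ((8, 8), (7, 8)).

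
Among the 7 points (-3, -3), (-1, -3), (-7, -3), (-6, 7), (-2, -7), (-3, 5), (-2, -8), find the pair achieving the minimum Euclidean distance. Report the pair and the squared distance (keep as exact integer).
Pair = ((-2, -7), (-2, -8)); squared distance = 1

Compute all C(7, 2) = 21 pairwise squared distances (x_i − x_j)² + (y_i − y_j)². The minimum is 1, attained by the pair ((-2, -7), (-2, -8)).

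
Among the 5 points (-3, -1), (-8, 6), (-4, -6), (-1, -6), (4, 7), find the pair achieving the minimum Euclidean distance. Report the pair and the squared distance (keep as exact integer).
Pair = ((-4, -6), (-1, -6)); squared distance = 9

Compute all C(5, 2) = 10 pairwise squared distances (x_i − x_j)² + (y_i − y_j)². The minimum is 9, attained by the pair ((-4, -6), (-1, -6)).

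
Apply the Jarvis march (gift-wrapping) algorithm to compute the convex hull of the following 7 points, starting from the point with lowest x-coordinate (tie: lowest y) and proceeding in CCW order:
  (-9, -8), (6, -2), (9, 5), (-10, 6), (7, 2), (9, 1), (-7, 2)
Hull (CCW) = [(-10, 6), (-9, -8), (6, -2), (9, 1), (9, 5)]

Jarvis march: at each step, from the current hull vertex p, select the next vertex q as the point such that every other point lies strictly to the left of (or on) the directed line p → q. (Equivalently: for every other point r, the cross product (q − p) × (r − p) ≥ 0.)
Starting point (lowest x, tie lowest y): (-10, 6). Wrap until returning to start. Resulting hull: (-10, 6), (-9, -8), (6, -2), (9, 1), (9, 5).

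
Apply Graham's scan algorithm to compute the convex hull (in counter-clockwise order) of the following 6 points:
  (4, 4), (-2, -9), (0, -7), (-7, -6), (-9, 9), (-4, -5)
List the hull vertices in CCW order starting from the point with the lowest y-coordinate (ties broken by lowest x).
Hull (CCW) = [(-2, -9), (0, -7), (4, 4), (-9, 9), (-7, -6)]

Graham scan procedure:
  1. Find the pivot p₀ = point with lowest y (tie → lowest x): (-2, -9).
  2. Sort the remaining points by polar angle around p₀.
  3. Walk through sorted points, maintaining a stack; pop the top while the last three entries make a non-left turn (cross product ≤ 0).
  4. Final stack is the convex hull in CCW order: (-2, -9), (0, -7), (4, 4), (-9, 9), (-7, -6).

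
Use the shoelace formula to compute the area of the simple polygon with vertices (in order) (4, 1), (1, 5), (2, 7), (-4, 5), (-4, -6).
Area = 59

Shoelace formula: Area = (1/2) |Σ_i (x_i · y_{i+1} − x_{i+1} · y_i)| (indices mod n). Compute each cross term:
  (4)(5) − (1)(1) = 19
  (1)(7) − (2)(5) = -3
  (2)(5) − (-4)(7) = 38
  (-4)(-6) − (-4)(5) = 44
  (-4)(1) − (4)(-6) = 20
Sum = 118, so (signed) Area = 118/2 = 59, |Area| = 59.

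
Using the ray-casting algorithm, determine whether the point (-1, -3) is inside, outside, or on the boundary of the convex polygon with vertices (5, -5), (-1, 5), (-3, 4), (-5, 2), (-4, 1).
The point (-1, -3) lies strictly outside the polygon

Cast a horizontal ray to the right from the query point and count how many polygon edges it crosses (each edge strictly once or zero times, handled with the usual half-open convention). 
Parity of crossings → even ⇒ outside.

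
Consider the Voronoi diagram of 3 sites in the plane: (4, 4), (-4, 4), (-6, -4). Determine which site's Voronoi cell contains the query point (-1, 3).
Nearest site = (-4, 4)

The Voronoi cell of site s contains exactly those query points closer to s than to any other site. Compute squared distances from q = (-1, 3) to each site:
  (-4 − -1)² + (4 − 3)² = 10
  (4 − -1)² + (4 − 3)² = 26
  (-6 − -1)² + (-4 − 3)² = 74
Minimum is attained by (-4, 4), so q lies in its Voronoi cell.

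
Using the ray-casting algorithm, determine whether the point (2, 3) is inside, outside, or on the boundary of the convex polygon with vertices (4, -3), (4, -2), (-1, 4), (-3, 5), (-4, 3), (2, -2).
The point (2, 3) lies strictly outside the polygon

Cast a horizontal ray to the right from the query point and count how many polygon edges it crosses (each edge strictly once or zero times, handled with the usual half-open convention). 
Parity of crossings → even ⇒ outside.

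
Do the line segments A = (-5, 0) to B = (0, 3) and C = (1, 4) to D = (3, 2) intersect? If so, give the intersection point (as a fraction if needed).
No (intersection of containing lines falls outside at least one segment)

Parametrize and solve: t = 5/4, s = 1/8. At least one of these is outside [0, 1], so the segments do not intersect.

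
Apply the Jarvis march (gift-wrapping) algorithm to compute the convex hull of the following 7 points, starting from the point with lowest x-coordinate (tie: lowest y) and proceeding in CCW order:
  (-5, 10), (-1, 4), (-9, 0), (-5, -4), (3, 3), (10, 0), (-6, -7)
Hull (CCW) = [(-9, 0), (-6, -7), (10, 0), (-5, 10)]

Jarvis march: at each step, from the current hull vertex p, select the next vertex q as the point such that every other point lies strictly to the left of (or on) the directed line p → q. (Equivalently: for every other point r, the cross product (q − p) × (r − p) ≥ 0.)
Starting point (lowest x, tie lowest y): (-9, 0). Wrap until returning to start. Resulting hull: (-9, 0), (-6, -7), (10, 0), (-5, 10).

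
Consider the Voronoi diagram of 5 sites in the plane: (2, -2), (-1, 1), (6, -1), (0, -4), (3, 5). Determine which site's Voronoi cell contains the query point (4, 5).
Nearest site = (3, 5)

The Voronoi cell of site s contains exactly those query points closer to s than to any other site. Compute squared distances from q = (4, 5) to each site:
  (3 − 4)² + (5 − 5)² = 1
  (6 − 4)² + (-1 − 5)² = 40
  (-1 − 4)² + (1 − 5)² = 41
  (2 − 4)² + (-2 − 5)² = 53
  (0 − 4)² + (-4 − 5)² = 97
Minimum is attained by (3, 5), so q lies in its Voronoi cell.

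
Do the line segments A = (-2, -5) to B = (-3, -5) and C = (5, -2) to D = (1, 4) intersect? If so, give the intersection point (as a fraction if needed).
No (intersection of containing lines falls outside at least one segment)

Parametrize and solve: t = -9, s = -1/2. At least one of these is outside [0, 1], so the segments do not intersect.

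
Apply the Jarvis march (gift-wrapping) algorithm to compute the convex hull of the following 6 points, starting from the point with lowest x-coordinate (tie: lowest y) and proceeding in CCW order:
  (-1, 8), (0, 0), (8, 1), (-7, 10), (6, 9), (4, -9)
Hull (CCW) = [(-7, 10), (4, -9), (8, 1), (6, 9)]

Jarvis march: at each step, from the current hull vertex p, select the next vertex q as the point such that every other point lies strictly to the left of (or on) the directed line p → q. (Equivalently: for every other point r, the cross product (q − p) × (r − p) ≥ 0.)
Starting point (lowest x, tie lowest y): (-7, 10). Wrap until returning to start. Resulting hull: (-7, 10), (4, -9), (8, 1), (6, 9).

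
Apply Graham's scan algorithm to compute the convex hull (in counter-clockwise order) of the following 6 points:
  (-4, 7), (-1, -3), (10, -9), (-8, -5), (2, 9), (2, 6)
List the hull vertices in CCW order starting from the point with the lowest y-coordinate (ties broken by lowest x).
Hull (CCW) = [(10, -9), (2, 9), (-4, 7), (-8, -5)]

Graham scan procedure:
  1. Find the pivot p₀ = point with lowest y (tie → lowest x): (10, -9).
  2. Sort the remaining points by polar angle around p₀.
  3. Walk through sorted points, maintaining a stack; pop the top while the last three entries make a non-left turn (cross product ≤ 0).
  4. Final stack is the convex hull in CCW order: (10, -9), (2, 9), (-4, 7), (-8, -5).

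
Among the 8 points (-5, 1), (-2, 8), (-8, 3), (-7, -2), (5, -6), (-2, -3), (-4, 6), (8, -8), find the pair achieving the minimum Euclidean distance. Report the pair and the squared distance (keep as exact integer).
Pair = ((-2, 8), (-4, 6)); squared distance = 8

Compute all C(8, 2) = 28 pairwise squared distances (x_i − x_j)² + (y_i − y_j)². The minimum is 8, attained by the pair ((-2, 8), (-4, 6)).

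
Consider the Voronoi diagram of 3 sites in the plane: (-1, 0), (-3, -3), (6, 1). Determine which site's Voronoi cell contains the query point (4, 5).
Nearest site = (6, 1)

The Voronoi cell of site s contains exactly those query points closer to s than to any other site. Compute squared distances from q = (4, 5) to each site:
  (6 − 4)² + (1 − 5)² = 20
  (-1 − 4)² + (0 − 5)² = 50
  (-3 − 4)² + (-3 − 5)² = 113
Minimum is attained by (6, 1), so q lies in its Voronoi cell.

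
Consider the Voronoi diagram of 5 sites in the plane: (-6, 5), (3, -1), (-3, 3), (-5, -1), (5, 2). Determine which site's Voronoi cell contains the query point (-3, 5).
Nearest site = (-3, 3)

The Voronoi cell of site s contains exactly those query points closer to s than to any other site. Compute squared distances from q = (-3, 5) to each site:
  (-3 − -3)² + (3 − 5)² = 4
  (-6 − -3)² + (5 − 5)² = 9
  (-5 − -3)² + (-1 − 5)² = 40
  (3 − -3)² + (-1 − 5)² = 72
  (5 − -3)² + (2 − 5)² = 73
Minimum is attained by (-3, 3), so q lies in its Voronoi cell.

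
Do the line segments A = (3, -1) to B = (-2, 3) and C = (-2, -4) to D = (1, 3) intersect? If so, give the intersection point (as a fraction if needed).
Yes; intersection at (11/47, 57/47) (t = 26/47 on AB, s = 35/47 on CD)

Parametrize AB as A + t(B − A) = (3 + -5 t, -1 + 4 t) and CD as C + s(D − C) = (-2 + 3 s, -4 + 7 s). Solve the linear system for (t, s). Determinant = 47 ≠ 0, so a unique intersection of the containing lines exists. Solution: t = 26/47, s = 35/47 — both in [0, 1], so the segments cross. Intersection point: (11/47, 57/47).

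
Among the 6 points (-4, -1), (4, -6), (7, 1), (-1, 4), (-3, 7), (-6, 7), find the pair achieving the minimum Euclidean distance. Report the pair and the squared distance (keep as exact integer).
Pair = ((-3, 7), (-6, 7)); squared distance = 9

Compute all C(6, 2) = 15 pairwise squared distances (x_i − x_j)² + (y_i − y_j)². The minimum is 9, attained by the pair ((-3, 7), (-6, 7)).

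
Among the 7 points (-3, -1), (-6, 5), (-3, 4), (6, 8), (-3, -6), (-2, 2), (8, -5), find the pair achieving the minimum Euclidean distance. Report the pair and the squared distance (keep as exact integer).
Pair = ((-3, 4), (-2, 2)); squared distance = 5

Compute all C(7, 2) = 21 pairwise squared distances (x_i − x_j)² + (y_i − y_j)². The minimum is 5, attained by the pair ((-3, 4), (-2, 2)).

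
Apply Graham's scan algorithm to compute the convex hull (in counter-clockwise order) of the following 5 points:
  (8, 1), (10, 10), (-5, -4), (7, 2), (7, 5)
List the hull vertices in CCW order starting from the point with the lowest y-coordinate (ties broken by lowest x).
Hull (CCW) = [(-5, -4), (8, 1), (10, 10)]

Graham scan procedure:
  1. Find the pivot p₀ = point with lowest y (tie → lowest x): (-5, -4).
  2. Sort the remaining points by polar angle around p₀.
  3. Walk through sorted points, maintaining a stack; pop the top while the last three entries make a non-left turn (cross product ≤ 0).
  4. Final stack is the convex hull in CCW order: (-5, -4), (8, 1), (10, 10).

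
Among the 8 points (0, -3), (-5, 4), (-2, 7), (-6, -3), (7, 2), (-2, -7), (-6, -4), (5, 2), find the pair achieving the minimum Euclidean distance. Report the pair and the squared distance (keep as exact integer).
Pair = ((-6, -3), (-6, -4)); squared distance = 1

Compute all C(8, 2) = 28 pairwise squared distances (x_i − x_j)² + (y_i − y_j)². The minimum is 1, attained by the pair ((-6, -3), (-6, -4)).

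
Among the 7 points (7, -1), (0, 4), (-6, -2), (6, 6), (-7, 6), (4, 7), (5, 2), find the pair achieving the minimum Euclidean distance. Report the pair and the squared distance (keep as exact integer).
Pair = ((6, 6), (4, 7)); squared distance = 5

Compute all C(7, 2) = 21 pairwise squared distances (x_i − x_j)² + (y_i − y_j)². The minimum is 5, attained by the pair ((6, 6), (4, 7)).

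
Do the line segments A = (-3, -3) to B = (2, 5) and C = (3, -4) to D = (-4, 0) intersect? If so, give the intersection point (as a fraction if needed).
Yes; intersection at (-143/76, -23/19) (t = 17/76 on AB, s = 53/76 on CD)

Parametrize AB as A + t(B − A) = (-3 + 5 t, -3 + 8 t) and CD as C + s(D − C) = (3 + -7 s, -4 + 4 s). Solve the linear system for (t, s). Determinant = -76 ≠ 0, so a unique intersection of the containing lines exists. Solution: t = 17/76, s = 53/76 — both in [0, 1], so the segments cross. Intersection point: (-143/76, -23/19).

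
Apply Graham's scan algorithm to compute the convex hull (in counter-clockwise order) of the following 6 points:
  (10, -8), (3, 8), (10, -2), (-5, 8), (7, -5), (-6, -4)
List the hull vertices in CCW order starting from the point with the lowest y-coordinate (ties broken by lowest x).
Hull (CCW) = [(10, -8), (10, -2), (3, 8), (-5, 8), (-6, -4)]

Graham scan procedure:
  1. Find the pivot p₀ = point with lowest y (tie → lowest x): (10, -8).
  2. Sort the remaining points by polar angle around p₀.
  3. Walk through sorted points, maintaining a stack; pop the top while the last three entries make a non-left turn (cross product ≤ 0).
  4. Final stack is the convex hull in CCW order: (10, -8), (10, -2), (3, 8), (-5, 8), (-6, -4).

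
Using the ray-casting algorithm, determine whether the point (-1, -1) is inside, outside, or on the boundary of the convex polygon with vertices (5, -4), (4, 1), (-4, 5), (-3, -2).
The point (-1, -1) lies strictly inside the polygon

Cast a horizontal ray to the right from the query point and count how many polygon edges it crosses (each edge strictly once or zero times, handled with the usual half-open convention). 
Parity of crossings → odd ⇒ inside.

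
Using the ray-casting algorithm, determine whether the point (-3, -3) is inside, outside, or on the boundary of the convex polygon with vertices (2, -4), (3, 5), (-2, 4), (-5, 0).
The point (-3, -3) lies strictly outside the polygon

Cast a horizontal ray to the right from the query point and count how many polygon edges it crosses (each edge strictly once or zero times, handled with the usual half-open convention). 
Parity of crossings → even ⇒ outside.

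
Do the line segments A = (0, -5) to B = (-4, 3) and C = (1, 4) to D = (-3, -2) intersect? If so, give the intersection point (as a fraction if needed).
Yes; intersection at (-15/7, -5/7) (t = 15/28 on AB, s = 11/14 on CD)

Parametrize AB as A + t(B − A) = (0 + -4 t, -5 + 8 t) and CD as C + s(D − C) = (1 + -4 s, 4 + -6 s). Solve the linear system for (t, s). Determinant = -56 ≠ 0, so a unique intersection of the containing lines exists. Solution: t = 15/28, s = 11/14 — both in [0, 1], so the segments cross. Intersection point: (-15/7, -5/7).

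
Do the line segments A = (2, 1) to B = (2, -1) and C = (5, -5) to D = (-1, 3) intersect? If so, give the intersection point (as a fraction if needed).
Yes; intersection at (2, -1) (t = 1 on AB, s = 1/2 on CD)

Parametrize AB as A + t(B − A) = (2 + 0 t, 1 + -2 t) and CD as C + s(D − C) = (5 + -6 s, -5 + 8 s). Solve the linear system for (t, s). Determinant = 12 ≠ 0, so a unique intersection of the containing lines exists. Solution: t = 1, s = 1/2 — both in [0, 1], so the segments cross. Intersection point: (2, -1).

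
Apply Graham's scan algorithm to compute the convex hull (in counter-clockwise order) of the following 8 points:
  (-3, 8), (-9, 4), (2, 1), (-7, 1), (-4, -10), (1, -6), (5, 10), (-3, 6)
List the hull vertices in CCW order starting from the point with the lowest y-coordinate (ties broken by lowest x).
Hull (CCW) = [(-4, -10), (1, -6), (5, 10), (-3, 8), (-9, 4)]

Graham scan procedure:
  1. Find the pivot p₀ = point with lowest y (tie → lowest x): (-4, -10).
  2. Sort the remaining points by polar angle around p₀.
  3. Walk through sorted points, maintaining a stack; pop the top while the last three entries make a non-left turn (cross product ≤ 0).
  4. Final stack is the convex hull in CCW order: (-4, -10), (1, -6), (5, 10), (-3, 8), (-9, 4).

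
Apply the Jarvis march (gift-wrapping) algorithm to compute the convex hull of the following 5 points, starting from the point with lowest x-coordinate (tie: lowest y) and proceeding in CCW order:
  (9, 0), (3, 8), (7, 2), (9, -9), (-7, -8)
Hull (CCW) = [(-7, -8), (9, -9), (9, 0), (3, 8)]

Jarvis march: at each step, from the current hull vertex p, select the next vertex q as the point such that every other point lies strictly to the left of (or on) the directed line p → q. (Equivalently: for every other point r, the cross product (q − p) × (r − p) ≥ 0.)
Starting point (lowest x, tie lowest y): (-7, -8). Wrap until returning to start. Resulting hull: (-7, -8), (9, -9), (9, 0), (3, 8).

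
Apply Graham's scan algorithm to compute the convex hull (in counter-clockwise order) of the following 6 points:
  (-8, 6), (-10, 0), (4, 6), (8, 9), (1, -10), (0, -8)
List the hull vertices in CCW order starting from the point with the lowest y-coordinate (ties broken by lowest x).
Hull (CCW) = [(1, -10), (8, 9), (-8, 6), (-10, 0)]

Graham scan procedure:
  1. Find the pivot p₀ = point with lowest y (tie → lowest x): (1, -10).
  2. Sort the remaining points by polar angle around p₀.
  3. Walk through sorted points, maintaining a stack; pop the top while the last three entries make a non-left turn (cross product ≤ 0).
  4. Final stack is the convex hull in CCW order: (1, -10), (8, 9), (-8, 6), (-10, 0).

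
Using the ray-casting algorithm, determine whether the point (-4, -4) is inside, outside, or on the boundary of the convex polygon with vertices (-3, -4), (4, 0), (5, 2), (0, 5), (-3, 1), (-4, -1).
The point (-4, -4) lies strictly outside the polygon

Cast a horizontal ray to the right from the query point and count how many polygon edges it crosses (each edge strictly once or zero times, handled with the usual half-open convention). 
Parity of crossings → even ⇒ outside.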